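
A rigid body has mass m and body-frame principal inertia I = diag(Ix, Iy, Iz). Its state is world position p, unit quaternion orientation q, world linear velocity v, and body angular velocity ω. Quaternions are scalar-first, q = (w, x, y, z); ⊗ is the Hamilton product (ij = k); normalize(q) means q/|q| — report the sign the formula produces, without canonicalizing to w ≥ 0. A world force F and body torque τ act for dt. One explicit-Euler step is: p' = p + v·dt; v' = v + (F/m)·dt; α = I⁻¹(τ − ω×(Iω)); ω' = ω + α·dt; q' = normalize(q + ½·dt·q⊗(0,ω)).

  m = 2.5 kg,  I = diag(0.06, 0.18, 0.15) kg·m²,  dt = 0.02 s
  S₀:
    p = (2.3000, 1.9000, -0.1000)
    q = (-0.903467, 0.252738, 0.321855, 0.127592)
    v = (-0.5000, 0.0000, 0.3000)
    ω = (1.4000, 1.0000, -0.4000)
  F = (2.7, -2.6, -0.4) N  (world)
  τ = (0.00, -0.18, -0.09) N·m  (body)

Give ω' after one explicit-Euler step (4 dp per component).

ω' = (1.3960, 0.9744, -0.4344)

gyro term ω×Iω = (0.0120, 0.0504, 0.1680)
(τ − ω×Iω)/I = (-0.2000, -1.2800, -1.7200)
ω' = ω + α·dt = (1.3960, 0.9744, -0.4344)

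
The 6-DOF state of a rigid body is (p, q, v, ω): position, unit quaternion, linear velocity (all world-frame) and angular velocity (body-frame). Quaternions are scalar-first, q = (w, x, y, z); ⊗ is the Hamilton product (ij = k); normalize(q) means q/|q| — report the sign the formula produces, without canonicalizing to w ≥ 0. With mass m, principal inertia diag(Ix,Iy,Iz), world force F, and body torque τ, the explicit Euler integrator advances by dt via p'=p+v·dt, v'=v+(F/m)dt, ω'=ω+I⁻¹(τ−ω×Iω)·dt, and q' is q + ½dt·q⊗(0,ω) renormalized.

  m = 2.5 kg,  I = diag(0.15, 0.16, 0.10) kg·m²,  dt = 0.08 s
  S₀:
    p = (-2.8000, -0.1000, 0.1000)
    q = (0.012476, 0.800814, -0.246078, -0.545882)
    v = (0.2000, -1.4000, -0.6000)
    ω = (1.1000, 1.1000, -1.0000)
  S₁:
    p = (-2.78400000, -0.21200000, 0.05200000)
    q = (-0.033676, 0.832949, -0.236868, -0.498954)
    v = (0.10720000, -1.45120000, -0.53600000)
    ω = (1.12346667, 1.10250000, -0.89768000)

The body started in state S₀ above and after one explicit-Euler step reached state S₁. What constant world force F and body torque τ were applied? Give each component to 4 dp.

ω₁ − ω₀ = (0.02346667, 0.00250000, 0.10232000)
I·α + gyro = (0.1100, -0.0500, 0.1400)
velocity change Δv = (-0.09280000, -0.05120000, 0.06400000)
applied force F = (-2.9000, -1.6000, 2.0000)

F = (-2.9000, -1.6000, 2.0000)
τ = (0.1100, -0.0500, 0.1400)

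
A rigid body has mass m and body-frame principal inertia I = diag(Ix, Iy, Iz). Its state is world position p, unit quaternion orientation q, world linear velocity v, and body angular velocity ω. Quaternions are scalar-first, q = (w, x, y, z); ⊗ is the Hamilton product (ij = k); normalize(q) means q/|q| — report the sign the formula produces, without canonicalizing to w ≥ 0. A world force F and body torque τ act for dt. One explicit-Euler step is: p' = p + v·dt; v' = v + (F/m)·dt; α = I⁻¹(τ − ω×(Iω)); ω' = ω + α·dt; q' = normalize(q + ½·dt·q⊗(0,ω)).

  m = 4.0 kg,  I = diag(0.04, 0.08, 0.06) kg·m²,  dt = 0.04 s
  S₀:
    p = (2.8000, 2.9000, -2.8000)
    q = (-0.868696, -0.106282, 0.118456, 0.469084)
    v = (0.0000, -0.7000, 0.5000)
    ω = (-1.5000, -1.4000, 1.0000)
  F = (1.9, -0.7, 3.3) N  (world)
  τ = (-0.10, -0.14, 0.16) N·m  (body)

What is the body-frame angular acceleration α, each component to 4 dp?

α = (-3.2000, -2.1250, 1.2667)

ω×(Iω) gyroscopic = (0.0280, 0.0300, 0.0840)
angular accel α = (-3.2000, -2.1250, 1.2667)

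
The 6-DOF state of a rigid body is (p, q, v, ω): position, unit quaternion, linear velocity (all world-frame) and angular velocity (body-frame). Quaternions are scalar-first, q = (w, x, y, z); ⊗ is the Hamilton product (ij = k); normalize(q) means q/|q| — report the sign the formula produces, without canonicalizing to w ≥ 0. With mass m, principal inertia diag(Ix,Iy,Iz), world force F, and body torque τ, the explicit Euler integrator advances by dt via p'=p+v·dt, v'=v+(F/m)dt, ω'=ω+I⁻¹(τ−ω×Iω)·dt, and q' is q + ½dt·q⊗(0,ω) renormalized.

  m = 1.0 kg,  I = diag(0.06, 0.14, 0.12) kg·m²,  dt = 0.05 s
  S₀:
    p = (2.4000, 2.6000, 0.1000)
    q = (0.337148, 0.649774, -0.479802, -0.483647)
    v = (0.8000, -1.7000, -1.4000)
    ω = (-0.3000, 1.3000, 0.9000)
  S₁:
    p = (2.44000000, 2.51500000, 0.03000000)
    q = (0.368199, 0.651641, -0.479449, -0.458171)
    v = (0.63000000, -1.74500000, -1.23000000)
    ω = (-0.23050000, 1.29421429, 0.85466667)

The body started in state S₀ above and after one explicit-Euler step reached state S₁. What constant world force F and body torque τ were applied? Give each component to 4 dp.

rate change Δω = (0.06950000, -0.00578571, -0.04533333)
precession coupling = (-0.0234, 0.0162, -0.0312)
τ = I·(Δω/dt) + ω₀×(Iω₀) = (0.0600, 0.0000, -0.1400)
v₁ − v₀ = (-0.17000000, -0.04500000, 0.17000000)
F = m·Δv/dt = (-3.4000, -0.9000, 3.4000)

F = (-3.4000, -0.9000, 3.4000)
τ = (0.0600, 0.0000, -0.1400)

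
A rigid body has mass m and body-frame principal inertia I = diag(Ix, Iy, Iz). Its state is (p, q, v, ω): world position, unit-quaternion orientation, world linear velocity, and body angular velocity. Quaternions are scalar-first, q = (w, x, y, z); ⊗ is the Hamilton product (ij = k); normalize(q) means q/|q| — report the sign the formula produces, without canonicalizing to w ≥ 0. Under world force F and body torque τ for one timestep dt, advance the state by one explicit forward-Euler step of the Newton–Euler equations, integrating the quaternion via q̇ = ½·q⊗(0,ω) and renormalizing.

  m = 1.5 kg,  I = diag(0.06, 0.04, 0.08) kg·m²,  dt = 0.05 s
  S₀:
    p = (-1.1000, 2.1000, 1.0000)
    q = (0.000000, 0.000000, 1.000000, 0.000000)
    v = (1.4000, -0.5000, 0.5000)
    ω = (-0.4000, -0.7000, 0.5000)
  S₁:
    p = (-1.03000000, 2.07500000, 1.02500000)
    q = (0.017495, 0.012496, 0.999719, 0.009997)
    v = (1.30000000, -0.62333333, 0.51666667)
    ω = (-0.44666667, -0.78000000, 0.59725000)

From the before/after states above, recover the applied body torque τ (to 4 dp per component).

τ = (-0.0700, -0.0600, 0.1500)

Δω = ω₁−ω₀ = (-0.04666667, -0.08000000, 0.09725000)
ω₀×(Iω₀) = (-0.0140, 0.0040, -0.0056)
applied torque τ = (-0.0700, -0.0600, 0.1500)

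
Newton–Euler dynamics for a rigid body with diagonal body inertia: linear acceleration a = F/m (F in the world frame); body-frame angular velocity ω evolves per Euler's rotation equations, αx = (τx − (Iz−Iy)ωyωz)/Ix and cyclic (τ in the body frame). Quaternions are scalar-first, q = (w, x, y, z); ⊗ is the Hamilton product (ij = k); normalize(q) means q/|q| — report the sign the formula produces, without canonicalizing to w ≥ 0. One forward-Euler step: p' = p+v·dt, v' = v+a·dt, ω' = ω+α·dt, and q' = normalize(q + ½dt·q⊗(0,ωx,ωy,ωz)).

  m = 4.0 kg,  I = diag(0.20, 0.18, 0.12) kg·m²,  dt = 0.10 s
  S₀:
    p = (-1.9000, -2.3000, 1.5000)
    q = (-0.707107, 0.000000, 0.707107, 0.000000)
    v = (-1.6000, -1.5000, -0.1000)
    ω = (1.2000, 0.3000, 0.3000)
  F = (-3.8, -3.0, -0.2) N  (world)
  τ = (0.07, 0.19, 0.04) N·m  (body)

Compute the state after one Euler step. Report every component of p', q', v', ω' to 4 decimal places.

p' = (-2.0600, -2.4500, 1.4900)
q' = (-0.7163, -0.0318, 0.6951, -0.0529)
v' = (-1.6950, -1.5750, -0.1050)
ω' = (1.2377, 0.3896, 0.3393)

gyro term ω×Iω = (-0.0054, 0.0288, -0.0072)
(τ − ω×Iω)/I = (0.3770, 0.8956, 0.3933)
new body rate ω' = (1.2377, 0.3896, 0.3393)
q⊗(0,ω) = (-0.2121321, -0.6363963, -0.2121321, -1.0606605)
q + ½dt·q⊗(0,ω), renormalized = (-0.7163, -0.0318, 0.6951, -0.0529)
a = (-0.9500, -0.7500, -0.0500)
p + v·dt = (-2.0600, -2.4500, 1.4900)
v + (F/m)dt = (-1.6950, -1.5750, -0.1050)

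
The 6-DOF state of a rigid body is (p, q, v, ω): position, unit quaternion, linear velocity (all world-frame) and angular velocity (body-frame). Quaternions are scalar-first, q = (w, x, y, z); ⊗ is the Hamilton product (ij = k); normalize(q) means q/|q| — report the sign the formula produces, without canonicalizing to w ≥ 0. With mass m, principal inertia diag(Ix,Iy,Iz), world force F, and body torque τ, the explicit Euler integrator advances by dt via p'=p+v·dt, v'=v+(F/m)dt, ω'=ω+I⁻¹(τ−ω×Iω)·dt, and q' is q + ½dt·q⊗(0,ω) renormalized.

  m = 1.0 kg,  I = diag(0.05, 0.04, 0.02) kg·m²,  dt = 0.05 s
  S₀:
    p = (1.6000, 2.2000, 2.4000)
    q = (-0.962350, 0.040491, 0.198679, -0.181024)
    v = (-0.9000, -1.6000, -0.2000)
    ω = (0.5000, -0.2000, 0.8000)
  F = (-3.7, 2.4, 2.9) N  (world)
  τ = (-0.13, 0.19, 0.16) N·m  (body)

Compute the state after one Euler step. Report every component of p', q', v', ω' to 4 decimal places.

α = I⁻¹(τ − ω×Iω) = (-2.6640, 4.4500, 7.9500)
ω' = ω + α·dt = (0.3668, 0.0225, 1.1975)
q⊗(0,ω) = (0.1643095, -0.3584366, 0.0695652, -0.8773177)
q + ½dt·q⊗(0,ω), renormalized = (-0.9580, 0.0315, 0.2004, -0.2029)
p + v·dt = (1.5550, 2.1200, 2.3900)
v' = v + a·dt = (-1.0850, -1.4800, -0.0550)

p' = (1.5550, 2.1200, 2.3900)
q' = (-0.9580, 0.0315, 0.2004, -0.2029)
v' = (-1.0850, -1.4800, -0.0550)
ω' = (0.3668, 0.0225, 1.1975)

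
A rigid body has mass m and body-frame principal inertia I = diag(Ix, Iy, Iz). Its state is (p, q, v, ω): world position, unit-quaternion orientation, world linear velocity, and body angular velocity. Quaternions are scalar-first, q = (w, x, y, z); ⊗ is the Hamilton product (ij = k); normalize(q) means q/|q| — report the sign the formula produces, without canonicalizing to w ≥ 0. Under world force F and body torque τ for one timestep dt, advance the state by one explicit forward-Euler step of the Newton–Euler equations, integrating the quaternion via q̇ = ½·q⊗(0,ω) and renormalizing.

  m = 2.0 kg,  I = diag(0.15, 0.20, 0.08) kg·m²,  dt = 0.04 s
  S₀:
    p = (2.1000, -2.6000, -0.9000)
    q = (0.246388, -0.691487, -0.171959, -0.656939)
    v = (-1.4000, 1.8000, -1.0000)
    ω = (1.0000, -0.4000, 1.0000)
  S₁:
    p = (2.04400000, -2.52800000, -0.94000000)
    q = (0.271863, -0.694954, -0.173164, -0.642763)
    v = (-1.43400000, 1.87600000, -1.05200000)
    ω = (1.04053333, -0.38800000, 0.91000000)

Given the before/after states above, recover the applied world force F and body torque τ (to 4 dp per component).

Δω = ω₁−ω₀ = (0.04053333, 0.01200000, -0.09000000)
I·α + gyro = (0.2000, 0.1300, -0.2000)
Δv = v₁−v₀ = (-0.03400000, 0.07600000, -0.05200000)
F = m·Δv/dt = (-1.7000, 3.8000, -2.6000)

F = (-1.7000, 3.8000, -2.6000)
τ = (0.2000, 0.1300, -0.2000)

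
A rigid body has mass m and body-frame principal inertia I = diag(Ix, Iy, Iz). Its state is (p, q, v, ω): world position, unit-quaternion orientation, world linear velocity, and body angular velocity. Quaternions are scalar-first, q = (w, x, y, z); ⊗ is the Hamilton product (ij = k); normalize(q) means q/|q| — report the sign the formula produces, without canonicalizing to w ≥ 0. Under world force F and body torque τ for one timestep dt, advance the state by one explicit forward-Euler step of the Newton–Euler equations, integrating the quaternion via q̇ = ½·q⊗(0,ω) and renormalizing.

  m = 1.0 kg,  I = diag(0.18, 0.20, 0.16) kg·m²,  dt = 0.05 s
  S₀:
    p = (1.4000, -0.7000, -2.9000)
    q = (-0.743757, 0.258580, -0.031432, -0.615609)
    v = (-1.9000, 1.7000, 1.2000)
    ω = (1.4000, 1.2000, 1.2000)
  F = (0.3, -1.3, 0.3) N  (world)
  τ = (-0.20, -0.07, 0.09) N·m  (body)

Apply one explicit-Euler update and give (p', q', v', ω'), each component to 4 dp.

linear accel F/m = (0.3000, -1.3000, 0.3000)
new position p' = (1.3050, -0.6150, -2.8400)
v + (F/m)dt = (-1.8850, 1.6350, 1.2150)
gyro term ω×Iω = (-0.0576, 0.0336, 0.0336)
angular accel α = (-0.7911, -0.5180, 0.3525)
new body rate ω' = (1.3604, 1.1741, 1.2176)
q⊗(0,ω) = (0.4144372, -0.3402474, -2.0646570, -0.5382076)
updated quaternion q' = (-0.7323, 0.2497, -0.0829, -0.6281)

p' = (1.3050, -0.6150, -2.8400)
q' = (-0.7323, 0.2497, -0.0829, -0.6281)
v' = (-1.8850, 1.6350, 1.2150)
ω' = (1.3604, 1.1741, 1.2176)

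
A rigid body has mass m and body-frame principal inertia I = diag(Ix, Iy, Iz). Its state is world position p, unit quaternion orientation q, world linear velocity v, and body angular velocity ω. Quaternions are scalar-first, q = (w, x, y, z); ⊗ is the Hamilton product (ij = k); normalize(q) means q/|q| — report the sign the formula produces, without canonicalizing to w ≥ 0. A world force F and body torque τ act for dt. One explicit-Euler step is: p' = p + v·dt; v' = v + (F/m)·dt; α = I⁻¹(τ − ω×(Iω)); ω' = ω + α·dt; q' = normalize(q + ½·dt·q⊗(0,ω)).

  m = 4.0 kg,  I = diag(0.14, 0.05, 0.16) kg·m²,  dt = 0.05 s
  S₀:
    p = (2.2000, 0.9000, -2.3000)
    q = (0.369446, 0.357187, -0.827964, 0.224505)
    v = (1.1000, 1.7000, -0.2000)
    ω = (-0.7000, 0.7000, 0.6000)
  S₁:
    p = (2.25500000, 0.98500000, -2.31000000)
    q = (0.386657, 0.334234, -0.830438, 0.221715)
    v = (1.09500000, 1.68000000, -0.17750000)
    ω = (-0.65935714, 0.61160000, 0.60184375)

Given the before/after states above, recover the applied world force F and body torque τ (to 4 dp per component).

F = (-0.4000, -1.6000, 1.8000)
τ = (0.1600, -0.0800, 0.0500)

v₁ − v₀ = (-0.00500000, -0.02000000, 0.02250000)
m·(v₁−v₀)/dt = (-0.4000, -1.6000, 1.8000)
rate change Δω = (0.04064286, -0.08840000, 0.00184375)
gyro term ω₀×Iω₀ = (0.0462, 0.0084, 0.0441)
applied torque τ = (0.1600, -0.0800, 0.0500)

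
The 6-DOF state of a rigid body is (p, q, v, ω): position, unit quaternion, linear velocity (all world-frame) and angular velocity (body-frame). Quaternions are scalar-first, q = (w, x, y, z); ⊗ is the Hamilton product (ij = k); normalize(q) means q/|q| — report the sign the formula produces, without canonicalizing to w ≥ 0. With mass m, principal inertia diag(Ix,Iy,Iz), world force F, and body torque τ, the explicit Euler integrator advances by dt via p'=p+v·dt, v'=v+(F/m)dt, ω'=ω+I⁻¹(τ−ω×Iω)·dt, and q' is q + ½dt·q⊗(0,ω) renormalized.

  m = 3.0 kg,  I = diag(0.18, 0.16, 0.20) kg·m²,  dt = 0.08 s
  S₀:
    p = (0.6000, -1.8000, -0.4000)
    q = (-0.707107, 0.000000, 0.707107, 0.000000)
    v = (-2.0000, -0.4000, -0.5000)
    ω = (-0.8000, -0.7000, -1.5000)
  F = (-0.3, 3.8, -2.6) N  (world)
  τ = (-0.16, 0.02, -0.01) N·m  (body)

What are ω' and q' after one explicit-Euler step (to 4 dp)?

ω' = (-0.8898, -0.6780, -1.4995)
q' = (-0.6855, -0.0197, 0.7249, 0.0649)

angular accel α = (-1.1222, 0.2750, 0.0060)
ω + α·dt = (-0.8898, -0.6780, -1.4995)
Hamilton product q⊗(0,ω) = (0.4949749, -0.4949749, 0.4949749, 1.6263461)
updated quaternion q' = (-0.6855, -0.0197, 0.7249, 0.0649)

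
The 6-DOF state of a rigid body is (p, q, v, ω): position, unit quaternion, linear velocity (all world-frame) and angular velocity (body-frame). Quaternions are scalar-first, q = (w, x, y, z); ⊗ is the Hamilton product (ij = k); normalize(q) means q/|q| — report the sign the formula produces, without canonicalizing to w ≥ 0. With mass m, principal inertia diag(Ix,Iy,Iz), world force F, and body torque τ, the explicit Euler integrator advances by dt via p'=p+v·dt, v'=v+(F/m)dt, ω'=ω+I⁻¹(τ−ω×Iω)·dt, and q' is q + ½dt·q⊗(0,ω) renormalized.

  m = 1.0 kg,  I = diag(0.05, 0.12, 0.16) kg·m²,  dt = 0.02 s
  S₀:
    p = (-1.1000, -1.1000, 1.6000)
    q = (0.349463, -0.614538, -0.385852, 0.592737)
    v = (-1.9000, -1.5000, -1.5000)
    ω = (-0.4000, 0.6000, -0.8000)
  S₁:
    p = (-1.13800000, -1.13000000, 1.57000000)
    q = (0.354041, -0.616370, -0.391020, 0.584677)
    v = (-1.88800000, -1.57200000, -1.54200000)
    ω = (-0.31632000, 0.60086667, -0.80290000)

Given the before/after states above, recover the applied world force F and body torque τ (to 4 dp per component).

F = (0.6000, -3.6000, -2.1000)
τ = (0.1900, -0.0300, -0.0400)

Δω = ω₁−ω₀ = (0.08368000, 0.00086667, -0.00290000)
gyro term ω₀×Iω₀ = (-0.0192, -0.0352, -0.0168)
I·α + gyro = (0.1900, -0.0300, -0.0400)
Δv = v₁−v₀ = (0.01200000, -0.07200000, -0.04200000)
applied force F = (0.6000, -3.6000, -2.1000)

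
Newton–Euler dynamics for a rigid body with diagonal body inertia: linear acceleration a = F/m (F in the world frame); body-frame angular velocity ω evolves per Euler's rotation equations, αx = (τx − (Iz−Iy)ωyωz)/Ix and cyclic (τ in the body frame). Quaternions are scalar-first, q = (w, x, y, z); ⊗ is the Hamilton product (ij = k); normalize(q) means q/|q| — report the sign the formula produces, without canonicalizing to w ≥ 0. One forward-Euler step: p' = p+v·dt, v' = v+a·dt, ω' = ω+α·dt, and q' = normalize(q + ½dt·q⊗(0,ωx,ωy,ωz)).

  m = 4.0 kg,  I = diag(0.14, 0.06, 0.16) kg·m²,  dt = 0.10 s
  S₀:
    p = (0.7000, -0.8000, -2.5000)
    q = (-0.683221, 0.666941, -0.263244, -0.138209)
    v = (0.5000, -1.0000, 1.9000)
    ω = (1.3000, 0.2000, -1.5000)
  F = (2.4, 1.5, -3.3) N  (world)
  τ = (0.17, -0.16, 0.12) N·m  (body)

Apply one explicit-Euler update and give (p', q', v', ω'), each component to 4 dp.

p + v·dt = (0.7500, -0.9000, -2.3100)
v + (F/m)dt = (0.5600, -0.9625, 1.8175)
(τ − ω×Iω)/I = (1.4286, -3.3167, 0.8800)
new body rate ω' = (1.4429, -0.1317, -1.4120)
q⊗(0,ω) = (-1.0216880, -0.4656795, 0.6840956, 1.5004369)
q + ½dt·q⊗(0,ω), renormalized = (-0.7307, 0.6405, -0.2279, -0.0629)

p' = (0.7500, -0.9000, -2.3100)
q' = (-0.7307, 0.6405, -0.2279, -0.0629)
v' = (0.5600, -0.9625, 1.8175)
ω' = (1.4429, -0.1317, -1.4120)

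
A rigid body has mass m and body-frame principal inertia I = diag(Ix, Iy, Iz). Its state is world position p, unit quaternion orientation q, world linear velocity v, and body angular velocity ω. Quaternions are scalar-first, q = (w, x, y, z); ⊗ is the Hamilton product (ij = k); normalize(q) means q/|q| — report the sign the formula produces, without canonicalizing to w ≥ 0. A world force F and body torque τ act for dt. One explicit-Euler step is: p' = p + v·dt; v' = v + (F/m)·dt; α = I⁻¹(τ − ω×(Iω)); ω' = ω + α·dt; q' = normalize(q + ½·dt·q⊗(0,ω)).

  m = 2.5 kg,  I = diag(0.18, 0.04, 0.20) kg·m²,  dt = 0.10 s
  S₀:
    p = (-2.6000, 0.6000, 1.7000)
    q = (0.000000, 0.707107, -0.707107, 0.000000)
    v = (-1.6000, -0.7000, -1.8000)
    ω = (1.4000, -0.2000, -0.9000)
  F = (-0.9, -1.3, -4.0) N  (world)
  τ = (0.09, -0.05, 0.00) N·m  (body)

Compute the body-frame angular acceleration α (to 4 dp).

precession coupling ω×(Iω) = (0.0288, 0.0252, 0.0392)
(τ − ω×Iω)/I = (0.3400, -1.8800, -0.1960)

α = (0.3400, -1.8800, -0.1960)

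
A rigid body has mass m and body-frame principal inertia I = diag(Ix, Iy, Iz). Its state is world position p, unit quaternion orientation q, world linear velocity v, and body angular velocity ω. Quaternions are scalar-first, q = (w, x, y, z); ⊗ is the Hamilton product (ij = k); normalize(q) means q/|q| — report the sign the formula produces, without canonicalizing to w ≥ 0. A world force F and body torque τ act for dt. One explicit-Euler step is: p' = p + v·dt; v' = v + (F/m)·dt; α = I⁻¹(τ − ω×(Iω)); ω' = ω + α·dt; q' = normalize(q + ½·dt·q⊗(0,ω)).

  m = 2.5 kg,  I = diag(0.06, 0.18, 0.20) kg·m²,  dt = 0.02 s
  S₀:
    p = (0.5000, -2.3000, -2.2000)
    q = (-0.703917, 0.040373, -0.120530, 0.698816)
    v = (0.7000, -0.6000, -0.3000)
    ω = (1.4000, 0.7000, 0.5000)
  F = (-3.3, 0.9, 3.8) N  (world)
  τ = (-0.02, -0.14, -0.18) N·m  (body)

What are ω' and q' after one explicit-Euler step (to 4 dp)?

(τ − ω×Iω)/I = (-0.4500, -0.2333, -1.4880)
new body rate ω' = (1.3910, 0.6953, 0.4702)
q⊗(0,ω) = (-0.3215592, -1.5349200, 0.4654140, -0.1549554)
updated quaternion q' = (-0.7070, 0.0250, -0.1159, 0.6972)

ω' = (1.3910, 0.6953, 0.4702)
q' = (-0.7070, 0.0250, -0.1159, 0.6972)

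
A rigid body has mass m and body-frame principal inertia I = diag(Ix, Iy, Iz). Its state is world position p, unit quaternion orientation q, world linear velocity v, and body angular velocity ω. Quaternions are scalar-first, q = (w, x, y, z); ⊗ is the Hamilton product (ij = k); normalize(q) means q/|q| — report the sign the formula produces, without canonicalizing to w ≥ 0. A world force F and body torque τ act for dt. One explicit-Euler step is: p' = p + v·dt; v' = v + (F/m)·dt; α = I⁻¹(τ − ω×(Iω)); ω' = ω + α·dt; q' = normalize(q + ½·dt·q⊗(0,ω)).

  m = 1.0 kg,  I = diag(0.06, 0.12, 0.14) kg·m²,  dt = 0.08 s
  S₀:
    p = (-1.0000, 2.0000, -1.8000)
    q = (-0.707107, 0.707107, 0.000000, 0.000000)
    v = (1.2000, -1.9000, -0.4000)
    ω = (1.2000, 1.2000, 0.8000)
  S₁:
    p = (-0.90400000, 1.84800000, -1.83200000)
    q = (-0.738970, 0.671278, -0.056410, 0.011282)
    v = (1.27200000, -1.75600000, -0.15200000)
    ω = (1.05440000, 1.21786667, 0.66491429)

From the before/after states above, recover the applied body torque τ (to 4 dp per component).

τ = (-0.0900, -0.0500, -0.1500)

Δω = ω₁−ω₀ = (-0.14560000, 0.01786667, -0.13508571)
I·α + gyro = (-0.0900, -0.0500, -0.1500)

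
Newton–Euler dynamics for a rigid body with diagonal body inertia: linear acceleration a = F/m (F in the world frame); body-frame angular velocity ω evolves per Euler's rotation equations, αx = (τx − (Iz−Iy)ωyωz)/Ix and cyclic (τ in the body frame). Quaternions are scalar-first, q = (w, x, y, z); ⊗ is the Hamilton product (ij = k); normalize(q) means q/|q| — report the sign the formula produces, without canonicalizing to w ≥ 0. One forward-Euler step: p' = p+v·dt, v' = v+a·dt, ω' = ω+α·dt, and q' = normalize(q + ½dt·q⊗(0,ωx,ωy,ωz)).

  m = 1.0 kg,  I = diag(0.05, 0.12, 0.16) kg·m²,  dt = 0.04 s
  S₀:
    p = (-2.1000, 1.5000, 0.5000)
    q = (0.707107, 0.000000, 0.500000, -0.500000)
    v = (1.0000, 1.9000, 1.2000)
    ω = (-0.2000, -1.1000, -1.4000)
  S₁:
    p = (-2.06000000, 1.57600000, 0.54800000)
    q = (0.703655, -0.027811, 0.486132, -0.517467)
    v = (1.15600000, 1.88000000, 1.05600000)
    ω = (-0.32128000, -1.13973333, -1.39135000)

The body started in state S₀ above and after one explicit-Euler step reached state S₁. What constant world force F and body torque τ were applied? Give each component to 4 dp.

F = (3.9000, -0.5000, -3.6000)
τ = (-0.0900, -0.1500, 0.0500)

velocity change Δv = (0.15600000, -0.02000000, -0.14400000)
m·(v₁−v₀)/dt = (3.9000, -0.5000, -3.6000)
ω₁ − ω₀ = (-0.12128000, -0.03973333, 0.00865000)
τ = I·(Δω/dt) + ω₀×(Iω₀) = (-0.0900, -0.1500, 0.0500)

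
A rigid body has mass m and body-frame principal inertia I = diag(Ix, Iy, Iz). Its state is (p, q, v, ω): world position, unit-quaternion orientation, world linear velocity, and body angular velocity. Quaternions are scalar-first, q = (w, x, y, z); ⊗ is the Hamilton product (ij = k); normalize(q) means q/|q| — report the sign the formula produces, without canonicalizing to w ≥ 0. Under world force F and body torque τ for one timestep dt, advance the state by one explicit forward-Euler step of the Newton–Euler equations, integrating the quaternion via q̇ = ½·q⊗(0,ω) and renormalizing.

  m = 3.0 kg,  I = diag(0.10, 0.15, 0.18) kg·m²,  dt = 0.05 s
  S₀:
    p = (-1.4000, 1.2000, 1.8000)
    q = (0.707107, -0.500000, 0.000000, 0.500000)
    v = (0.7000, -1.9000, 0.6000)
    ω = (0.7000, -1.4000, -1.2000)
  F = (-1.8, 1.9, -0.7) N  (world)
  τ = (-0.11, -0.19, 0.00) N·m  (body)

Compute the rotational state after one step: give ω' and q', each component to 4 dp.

ω' = (0.6198, -1.4857, -1.1864)
q' = (0.7300, -0.4696, -0.0310, 0.4957)

gyro term ω×Iω = (0.0504, 0.0672, -0.0490)
α = I⁻¹(τ − ω×Iω) = (-1.6040, -1.7147, 0.2722)
ω + α·dt = (0.6198, -1.4857, -1.1864)
2q̇ = q⊗(0,ω) = (0.9500000, 1.1949749, -1.2399498, -0.1485284)
q + ½dt·q⊗(0,ω), renormalized = (0.7300, -0.4696, -0.0310, 0.4957)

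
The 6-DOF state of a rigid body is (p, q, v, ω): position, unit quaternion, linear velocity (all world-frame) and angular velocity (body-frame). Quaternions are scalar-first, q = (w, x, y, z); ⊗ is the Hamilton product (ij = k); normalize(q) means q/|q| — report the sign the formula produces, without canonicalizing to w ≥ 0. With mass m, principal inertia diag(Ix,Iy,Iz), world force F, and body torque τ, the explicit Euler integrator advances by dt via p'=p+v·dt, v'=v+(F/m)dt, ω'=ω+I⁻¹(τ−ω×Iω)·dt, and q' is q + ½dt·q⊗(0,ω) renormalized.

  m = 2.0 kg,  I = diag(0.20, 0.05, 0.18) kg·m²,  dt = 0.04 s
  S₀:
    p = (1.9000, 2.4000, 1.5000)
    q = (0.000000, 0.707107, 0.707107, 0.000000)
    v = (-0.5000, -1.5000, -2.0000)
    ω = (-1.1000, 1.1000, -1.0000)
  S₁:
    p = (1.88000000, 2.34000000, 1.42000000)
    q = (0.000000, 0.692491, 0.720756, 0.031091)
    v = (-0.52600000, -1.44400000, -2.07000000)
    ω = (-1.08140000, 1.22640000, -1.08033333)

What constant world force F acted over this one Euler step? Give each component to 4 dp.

Δv = v₁−v₀ = (-0.02600000, 0.05600000, -0.07000000)
F = m·Δv/dt = (-1.3000, 2.8000, -3.5000)

F = (-1.3000, 2.8000, -3.5000)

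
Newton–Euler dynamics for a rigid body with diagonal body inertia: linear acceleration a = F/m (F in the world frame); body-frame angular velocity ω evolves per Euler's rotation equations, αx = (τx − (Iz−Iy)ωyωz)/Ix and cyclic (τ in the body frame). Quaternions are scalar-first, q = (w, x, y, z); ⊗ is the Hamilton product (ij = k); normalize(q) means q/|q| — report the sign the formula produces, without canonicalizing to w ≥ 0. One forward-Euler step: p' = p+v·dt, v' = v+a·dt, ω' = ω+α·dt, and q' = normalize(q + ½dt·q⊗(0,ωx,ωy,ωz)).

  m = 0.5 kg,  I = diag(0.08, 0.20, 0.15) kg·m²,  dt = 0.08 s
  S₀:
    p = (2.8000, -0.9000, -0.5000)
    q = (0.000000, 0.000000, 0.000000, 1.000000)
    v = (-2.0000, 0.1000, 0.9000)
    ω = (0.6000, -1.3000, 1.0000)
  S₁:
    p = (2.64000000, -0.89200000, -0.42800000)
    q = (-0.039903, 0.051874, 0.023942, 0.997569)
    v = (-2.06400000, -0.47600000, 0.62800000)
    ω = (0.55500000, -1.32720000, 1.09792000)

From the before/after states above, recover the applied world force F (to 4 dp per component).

velocity change Δv = (-0.06400000, -0.57600000, -0.27200000)
F = m·Δv/dt = (-0.4000, -3.6000, -1.7000)

F = (-0.4000, -3.6000, -1.7000)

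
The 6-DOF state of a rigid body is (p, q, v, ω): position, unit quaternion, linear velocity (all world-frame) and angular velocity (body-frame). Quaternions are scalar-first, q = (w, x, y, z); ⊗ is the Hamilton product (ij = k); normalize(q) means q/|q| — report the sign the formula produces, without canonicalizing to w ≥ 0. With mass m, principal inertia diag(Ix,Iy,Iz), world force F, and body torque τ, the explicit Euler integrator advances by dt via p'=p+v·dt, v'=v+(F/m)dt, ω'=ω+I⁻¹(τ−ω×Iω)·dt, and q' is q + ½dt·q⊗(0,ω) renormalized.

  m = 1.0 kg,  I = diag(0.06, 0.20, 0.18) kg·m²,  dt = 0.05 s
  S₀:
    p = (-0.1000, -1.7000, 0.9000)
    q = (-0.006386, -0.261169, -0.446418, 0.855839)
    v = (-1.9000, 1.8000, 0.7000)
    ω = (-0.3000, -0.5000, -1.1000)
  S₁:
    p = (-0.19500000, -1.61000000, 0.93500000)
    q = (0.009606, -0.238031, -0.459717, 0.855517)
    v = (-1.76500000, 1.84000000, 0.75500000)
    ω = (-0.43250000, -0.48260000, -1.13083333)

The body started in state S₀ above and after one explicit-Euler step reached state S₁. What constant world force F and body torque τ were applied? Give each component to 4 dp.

F = (2.7000, 0.8000, 1.1000)
τ = (-0.1700, 0.0300, -0.0900)

Δv = v₁−v₀ = (0.13500000, 0.04000000, 0.05500000)
F = m·Δv/dt = (2.7000, 0.8000, 1.1000)
rate change Δω = (-0.13250000, 0.01740000, -0.03083333)
applied torque τ = (-0.1700, 0.0300, -0.0900)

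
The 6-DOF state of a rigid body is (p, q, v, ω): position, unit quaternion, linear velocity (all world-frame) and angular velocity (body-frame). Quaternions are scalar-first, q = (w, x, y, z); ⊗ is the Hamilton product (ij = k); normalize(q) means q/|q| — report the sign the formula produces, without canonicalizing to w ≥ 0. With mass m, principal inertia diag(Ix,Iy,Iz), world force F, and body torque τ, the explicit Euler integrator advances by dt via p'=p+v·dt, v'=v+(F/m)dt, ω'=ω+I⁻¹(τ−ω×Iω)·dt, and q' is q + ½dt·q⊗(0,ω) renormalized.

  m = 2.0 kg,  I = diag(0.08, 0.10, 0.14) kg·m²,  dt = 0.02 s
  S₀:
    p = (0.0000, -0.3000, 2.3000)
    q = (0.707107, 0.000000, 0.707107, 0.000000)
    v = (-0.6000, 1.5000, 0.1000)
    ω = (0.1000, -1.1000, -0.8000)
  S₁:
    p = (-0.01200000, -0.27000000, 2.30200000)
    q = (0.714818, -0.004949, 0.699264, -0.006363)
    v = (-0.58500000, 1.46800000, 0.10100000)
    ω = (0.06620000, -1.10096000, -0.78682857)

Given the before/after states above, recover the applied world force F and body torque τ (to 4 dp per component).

Δv = v₁−v₀ = (0.01500000, -0.03200000, 0.00100000)
applied force F = (1.5000, -3.2000, 0.1000)
rate change Δω = (-0.03380000, -0.00096000, 0.01317143)
ω₀×(Iω₀) = (0.0352, 0.0048, -0.0022)
τ = I·(Δω/dt) + ω₀×(Iω₀) = (-0.1000, 0.0000, 0.0900)

F = (1.5000, -3.2000, 0.1000)
τ = (-0.1000, 0.0000, 0.0900)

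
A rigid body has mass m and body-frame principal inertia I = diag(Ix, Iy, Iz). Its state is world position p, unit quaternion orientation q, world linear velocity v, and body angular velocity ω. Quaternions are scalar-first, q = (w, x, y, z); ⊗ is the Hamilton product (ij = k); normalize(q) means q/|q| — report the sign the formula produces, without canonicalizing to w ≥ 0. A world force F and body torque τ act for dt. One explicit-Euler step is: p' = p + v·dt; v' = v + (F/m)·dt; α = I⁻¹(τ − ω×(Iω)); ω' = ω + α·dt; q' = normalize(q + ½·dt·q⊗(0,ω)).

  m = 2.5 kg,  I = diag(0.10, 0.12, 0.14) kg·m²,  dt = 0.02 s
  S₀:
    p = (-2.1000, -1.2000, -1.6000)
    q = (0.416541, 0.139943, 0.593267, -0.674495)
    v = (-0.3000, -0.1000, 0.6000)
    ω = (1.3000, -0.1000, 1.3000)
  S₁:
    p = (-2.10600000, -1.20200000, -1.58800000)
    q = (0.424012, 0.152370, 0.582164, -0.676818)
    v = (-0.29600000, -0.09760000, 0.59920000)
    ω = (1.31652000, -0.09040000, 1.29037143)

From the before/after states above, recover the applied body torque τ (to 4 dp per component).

rate change Δω = (0.01652000, 0.00960000, -0.00962857)
I·α + gyro = (0.0800, -0.0100, -0.0700)

τ = (0.0800, -0.0100, -0.0700)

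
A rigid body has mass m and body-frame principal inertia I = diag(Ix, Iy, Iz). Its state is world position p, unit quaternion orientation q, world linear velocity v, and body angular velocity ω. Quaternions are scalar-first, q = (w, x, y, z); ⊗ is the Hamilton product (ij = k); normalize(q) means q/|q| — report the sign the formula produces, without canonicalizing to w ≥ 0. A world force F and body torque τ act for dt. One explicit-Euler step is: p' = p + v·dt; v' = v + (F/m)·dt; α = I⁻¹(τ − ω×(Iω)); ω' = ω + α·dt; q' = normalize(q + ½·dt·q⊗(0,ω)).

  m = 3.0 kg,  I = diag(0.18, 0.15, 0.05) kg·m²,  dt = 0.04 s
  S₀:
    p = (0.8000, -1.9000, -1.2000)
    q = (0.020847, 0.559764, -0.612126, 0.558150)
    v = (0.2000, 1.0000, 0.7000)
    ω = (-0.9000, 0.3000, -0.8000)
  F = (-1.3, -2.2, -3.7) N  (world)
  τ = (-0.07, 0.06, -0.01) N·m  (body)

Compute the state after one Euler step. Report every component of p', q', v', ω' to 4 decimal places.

p' = (0.8080, -1.8600, -1.1720)
q' = (0.0435, 0.5657, -0.6129, 0.5500)
v' = (0.1827, 0.9707, 0.6507)
ω' = (-0.9209, 0.2910, -0.8145)

angular accel α = (-0.5222, -0.2240, -0.3620)
ω' = ω + α·dt = (-0.9209, 0.2910, -0.8145)
Hamilton product q⊗(0,ω) = (1.1339454, 0.3034935, -0.0482697, -0.3996618)
updated quaternion q' = (0.0435, 0.5657, -0.6129, 0.5500)
a = (-0.4333, -0.7333, -1.2333)
p' = p + v·dt = (0.8080, -1.8600, -1.1720)
v' = v + a·dt = (0.1827, 0.9707, 0.6507)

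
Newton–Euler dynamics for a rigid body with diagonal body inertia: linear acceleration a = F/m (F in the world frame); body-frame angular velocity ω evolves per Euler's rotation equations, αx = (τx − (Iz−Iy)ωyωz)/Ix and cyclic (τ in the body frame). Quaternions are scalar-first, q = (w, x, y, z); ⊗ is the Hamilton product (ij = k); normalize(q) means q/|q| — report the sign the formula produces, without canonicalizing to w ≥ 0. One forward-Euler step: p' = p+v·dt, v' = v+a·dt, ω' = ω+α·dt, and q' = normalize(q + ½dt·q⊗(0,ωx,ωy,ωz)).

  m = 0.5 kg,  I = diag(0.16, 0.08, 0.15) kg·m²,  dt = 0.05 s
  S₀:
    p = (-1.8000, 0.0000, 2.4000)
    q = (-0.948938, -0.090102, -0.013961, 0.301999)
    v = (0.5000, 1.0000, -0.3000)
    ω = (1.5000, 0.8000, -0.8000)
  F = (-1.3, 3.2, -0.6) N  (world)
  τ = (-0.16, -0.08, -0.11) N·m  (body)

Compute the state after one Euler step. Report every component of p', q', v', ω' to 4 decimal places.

gyro term ω×Iω = (-0.0448, -0.0120, -0.0960)
α = I⁻¹(τ − ω×Iω) = (-0.7200, -0.8500, -0.0933)
ω + α·dt = (1.4640, 0.7575, -0.8047)
q⊗(0,ω) = (0.3879210, -1.6538374, -0.3782335, 0.7080103)
updated quaternion q' = (-0.9382, -0.1313, -0.0234, 0.3193)
p' = p + v·dt = (-1.7750, 0.0500, 2.3850)
v + (F/m)dt = (0.3700, 1.3200, -0.3600)

p' = (-1.7750, 0.0500, 2.3850)
q' = (-0.9382, -0.1313, -0.0234, 0.3193)
v' = (0.3700, 1.3200, -0.3600)
ω' = (1.4640, 0.7575, -0.8047)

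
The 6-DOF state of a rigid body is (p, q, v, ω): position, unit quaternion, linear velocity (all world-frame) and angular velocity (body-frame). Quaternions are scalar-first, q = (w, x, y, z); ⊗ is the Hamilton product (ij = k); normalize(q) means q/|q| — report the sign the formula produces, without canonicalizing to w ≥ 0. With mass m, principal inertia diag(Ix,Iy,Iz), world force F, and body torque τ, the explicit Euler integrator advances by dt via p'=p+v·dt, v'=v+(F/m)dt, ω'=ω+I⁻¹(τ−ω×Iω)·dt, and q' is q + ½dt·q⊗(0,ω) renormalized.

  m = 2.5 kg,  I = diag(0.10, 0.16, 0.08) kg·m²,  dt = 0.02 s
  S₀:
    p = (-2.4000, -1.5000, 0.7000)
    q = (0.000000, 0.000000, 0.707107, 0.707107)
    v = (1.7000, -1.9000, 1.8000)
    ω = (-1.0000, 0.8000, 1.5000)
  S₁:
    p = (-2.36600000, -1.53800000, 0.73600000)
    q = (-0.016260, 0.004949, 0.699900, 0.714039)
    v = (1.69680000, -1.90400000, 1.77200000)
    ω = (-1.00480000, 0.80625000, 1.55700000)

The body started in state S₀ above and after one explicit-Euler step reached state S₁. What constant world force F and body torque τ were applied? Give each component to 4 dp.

ω₁ − ω₀ = (-0.00480000, 0.00625000, 0.05700000)
ω₀×(Iω₀) = (-0.0960, -0.0300, -0.0480)
τ = I·(Δω/dt) + ω₀×(Iω₀) = (-0.1200, 0.0200, 0.1800)
Δv = v₁−v₀ = (-0.00320000, -0.00400000, -0.02800000)
F = m·Δv/dt = (-0.4000, -0.5000, -3.5000)

F = (-0.4000, -0.5000, -3.5000)
τ = (-0.1200, 0.0200, 0.1800)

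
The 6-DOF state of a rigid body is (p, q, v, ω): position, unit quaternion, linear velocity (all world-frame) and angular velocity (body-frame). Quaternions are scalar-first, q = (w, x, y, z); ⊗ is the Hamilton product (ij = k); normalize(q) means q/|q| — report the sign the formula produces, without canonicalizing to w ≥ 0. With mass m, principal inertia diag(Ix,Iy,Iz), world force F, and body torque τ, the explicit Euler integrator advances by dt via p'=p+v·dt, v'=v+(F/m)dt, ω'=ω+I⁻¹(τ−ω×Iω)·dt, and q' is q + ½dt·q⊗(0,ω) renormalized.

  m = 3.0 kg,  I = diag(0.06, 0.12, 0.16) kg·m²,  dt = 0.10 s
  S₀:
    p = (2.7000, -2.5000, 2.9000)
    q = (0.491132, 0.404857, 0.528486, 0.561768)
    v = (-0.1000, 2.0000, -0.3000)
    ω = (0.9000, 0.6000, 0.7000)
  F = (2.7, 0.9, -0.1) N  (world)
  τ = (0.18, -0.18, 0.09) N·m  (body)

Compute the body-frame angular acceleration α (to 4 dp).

α = (2.7200, -0.9750, 0.3600)

ω×(Iω) gyroscopic = (0.0168, -0.0630, 0.0324)
(τ − ω×Iω)/I = (2.7200, -0.9750, 0.3600)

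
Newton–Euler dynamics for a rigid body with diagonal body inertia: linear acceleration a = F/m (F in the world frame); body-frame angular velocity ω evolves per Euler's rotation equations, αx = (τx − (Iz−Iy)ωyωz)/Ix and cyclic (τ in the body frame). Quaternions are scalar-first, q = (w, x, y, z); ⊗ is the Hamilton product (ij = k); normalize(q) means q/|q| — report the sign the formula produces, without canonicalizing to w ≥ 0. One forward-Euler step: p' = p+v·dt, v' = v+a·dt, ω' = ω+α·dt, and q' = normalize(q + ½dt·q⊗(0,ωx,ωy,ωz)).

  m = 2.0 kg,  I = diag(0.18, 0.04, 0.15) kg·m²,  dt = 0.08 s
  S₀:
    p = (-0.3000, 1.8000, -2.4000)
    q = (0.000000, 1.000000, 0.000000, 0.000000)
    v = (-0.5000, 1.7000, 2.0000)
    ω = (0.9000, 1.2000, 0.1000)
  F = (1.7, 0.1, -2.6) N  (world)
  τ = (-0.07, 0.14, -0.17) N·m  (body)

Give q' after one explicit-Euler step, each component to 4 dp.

2q̇ = q⊗(0,ω) = (-0.9000000, 0.0000000, -0.1000000, 1.2000000)
updated quaternion q' = (-0.0359, 0.9982, -0.0040, 0.0479)

q' = (-0.0359, 0.9982, -0.0040, 0.0479)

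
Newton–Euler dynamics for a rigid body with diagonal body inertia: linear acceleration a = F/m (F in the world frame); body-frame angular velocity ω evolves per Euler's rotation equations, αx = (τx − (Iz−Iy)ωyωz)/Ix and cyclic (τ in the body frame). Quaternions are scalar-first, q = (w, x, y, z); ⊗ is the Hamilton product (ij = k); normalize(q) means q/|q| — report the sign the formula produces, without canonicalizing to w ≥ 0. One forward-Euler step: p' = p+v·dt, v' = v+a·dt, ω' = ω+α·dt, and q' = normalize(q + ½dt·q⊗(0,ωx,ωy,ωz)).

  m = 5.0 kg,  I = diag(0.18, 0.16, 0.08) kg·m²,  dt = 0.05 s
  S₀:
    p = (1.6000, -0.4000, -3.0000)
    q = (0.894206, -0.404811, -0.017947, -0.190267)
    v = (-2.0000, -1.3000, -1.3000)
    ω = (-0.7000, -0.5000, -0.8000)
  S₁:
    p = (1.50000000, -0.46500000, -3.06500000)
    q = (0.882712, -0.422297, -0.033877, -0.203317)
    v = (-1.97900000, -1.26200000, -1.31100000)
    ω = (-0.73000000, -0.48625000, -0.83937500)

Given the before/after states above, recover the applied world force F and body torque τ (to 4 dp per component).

Δv = v₁−v₀ = (0.02100000, 0.03800000, -0.01100000)
m·(v₁−v₀)/dt = (2.1000, 3.8000, -1.1000)
ω₁ − ω₀ = (-0.03000000, 0.01375000, -0.03937500)
τ = I·(Δω/dt) + ω₀×(Iω₀) = (-0.1400, 0.1000, -0.0700)

F = (2.1000, 3.8000, -1.1000)
τ = (-0.1400, 0.1000, -0.0700)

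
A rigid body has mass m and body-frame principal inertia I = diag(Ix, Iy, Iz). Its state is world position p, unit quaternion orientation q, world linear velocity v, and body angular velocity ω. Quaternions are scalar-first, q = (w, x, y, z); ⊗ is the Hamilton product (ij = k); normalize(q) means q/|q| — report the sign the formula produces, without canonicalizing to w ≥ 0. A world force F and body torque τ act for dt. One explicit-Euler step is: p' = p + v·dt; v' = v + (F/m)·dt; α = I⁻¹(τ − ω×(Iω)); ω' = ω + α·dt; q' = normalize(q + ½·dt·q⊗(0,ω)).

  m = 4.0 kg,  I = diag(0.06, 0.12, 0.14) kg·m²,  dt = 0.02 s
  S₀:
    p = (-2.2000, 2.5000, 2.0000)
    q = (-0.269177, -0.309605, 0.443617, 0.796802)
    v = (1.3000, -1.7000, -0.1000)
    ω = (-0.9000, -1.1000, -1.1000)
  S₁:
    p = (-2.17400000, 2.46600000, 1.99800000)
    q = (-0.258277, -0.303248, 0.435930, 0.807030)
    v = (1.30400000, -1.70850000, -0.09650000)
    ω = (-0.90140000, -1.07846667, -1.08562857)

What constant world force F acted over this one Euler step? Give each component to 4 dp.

F = (0.8000, -1.7000, 0.7000)

v₁ − v₀ = (0.00400000, -0.00850000, 0.00350000)
F = m·Δv/dt = (0.8000, -1.7000, 0.7000)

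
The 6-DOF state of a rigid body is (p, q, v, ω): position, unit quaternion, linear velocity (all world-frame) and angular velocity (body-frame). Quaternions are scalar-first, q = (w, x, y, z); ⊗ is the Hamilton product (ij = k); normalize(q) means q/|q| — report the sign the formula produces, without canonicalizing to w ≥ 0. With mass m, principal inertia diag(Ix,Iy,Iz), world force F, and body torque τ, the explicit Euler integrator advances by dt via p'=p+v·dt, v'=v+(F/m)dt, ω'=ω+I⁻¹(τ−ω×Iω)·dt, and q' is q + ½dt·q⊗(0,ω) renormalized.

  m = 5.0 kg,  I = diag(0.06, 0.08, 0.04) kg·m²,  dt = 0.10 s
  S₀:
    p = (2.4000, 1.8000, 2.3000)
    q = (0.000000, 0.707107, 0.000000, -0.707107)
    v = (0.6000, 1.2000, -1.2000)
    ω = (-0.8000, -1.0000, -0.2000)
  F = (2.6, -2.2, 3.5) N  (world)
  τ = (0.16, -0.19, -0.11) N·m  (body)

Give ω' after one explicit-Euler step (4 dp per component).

ω' = (-0.5200, -1.2415, -0.5150)

precession coupling ω×(Iω) = (-0.0080, 0.0032, 0.0160)
angular accel α = (2.8000, -2.4150, -3.1500)
new body rate ω' = (-0.5200, -1.2415, -0.5150)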